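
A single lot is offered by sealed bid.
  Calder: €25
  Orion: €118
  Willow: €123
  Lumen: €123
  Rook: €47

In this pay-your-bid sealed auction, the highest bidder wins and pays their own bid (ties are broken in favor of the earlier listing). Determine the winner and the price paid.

Willow pays €123

Pay-your-bid sealed auction: the highest bidder wins and pays their own bid.
Sorting bids: 123 (Willow) > 123 (Lumen) > 118 (Orion) > 47 (Rook) > 25 (Calder)
Willow and Lumen tie at €123; tie-break gives it to Willow.
First-price: Willow pays what they bid, €123.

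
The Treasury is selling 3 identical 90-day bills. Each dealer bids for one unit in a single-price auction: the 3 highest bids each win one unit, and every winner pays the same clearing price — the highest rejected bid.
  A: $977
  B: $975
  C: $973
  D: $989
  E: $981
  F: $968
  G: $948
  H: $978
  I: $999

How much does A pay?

Ordering the bids: 999 (I), 989 (D), 981 (E), 978 (H), 977 (A), …
Top 3: I, D, E.
Clearing price = highest rejected bid = $978.
A does not win → pays $0.

A pays $0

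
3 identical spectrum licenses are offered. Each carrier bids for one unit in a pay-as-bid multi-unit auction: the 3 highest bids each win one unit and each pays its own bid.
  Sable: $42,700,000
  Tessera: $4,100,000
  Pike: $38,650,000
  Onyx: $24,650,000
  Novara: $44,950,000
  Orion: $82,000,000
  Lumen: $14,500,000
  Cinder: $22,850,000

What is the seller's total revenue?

Ordering the bids: 82,000,000 (Orion), 44,950,000 (Novara), 42,700,000 (Sable), 38,650,000 (Pike), 24,650,000 (Onyx), …
Winners (3 units): Orion, Novara, Sable.
Total revenue = 82,000,000 + 44,950,000 + 42,700,000 = $169,650,000.

Total revenue: $169,650,000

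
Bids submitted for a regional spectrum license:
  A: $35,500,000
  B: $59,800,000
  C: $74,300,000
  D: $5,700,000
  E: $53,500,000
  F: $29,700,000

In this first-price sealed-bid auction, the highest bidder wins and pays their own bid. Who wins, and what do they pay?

First-price sealed-bid auction: the highest bidder wins and pays their own bid.
Bids in order: 74,300,000 (C) > 59,800,000 (B) > 53,500,000 (E) > 35,500,000 (A) > 29,700,000 (F) > 5,700,000 (D)
First-price: C pays what they bid, $74,300,000.

C pays $74,300,000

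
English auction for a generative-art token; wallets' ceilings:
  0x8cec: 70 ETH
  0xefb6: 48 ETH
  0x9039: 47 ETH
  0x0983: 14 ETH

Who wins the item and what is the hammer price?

Rule: the price rises until one bidder remains; the winner pays the price at which the last rival dropped out.
Limits in order: 70 (0x8cec) > 48 (0xefb6) > 47 (0x9039) > 14 (0x0983)
Bidding ends when 0xefb6 exits at 48 ETH; 0x8cec takes it.

0x8cec wins at 48 ETH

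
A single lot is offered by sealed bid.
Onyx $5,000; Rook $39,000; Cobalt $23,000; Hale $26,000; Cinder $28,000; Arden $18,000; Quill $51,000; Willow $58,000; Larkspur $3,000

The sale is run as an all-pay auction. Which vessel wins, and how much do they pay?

Willow pays $58,000

Sorting bids: 58,000 (Willow) > 51,000 (Quill) > 39,000 (Rook) > 28,000 (Cinder) > 26,000 (Hale) > 23,000 (Cobalt) > …
Willow is highest and takes the item; every bidder forfeits their bid.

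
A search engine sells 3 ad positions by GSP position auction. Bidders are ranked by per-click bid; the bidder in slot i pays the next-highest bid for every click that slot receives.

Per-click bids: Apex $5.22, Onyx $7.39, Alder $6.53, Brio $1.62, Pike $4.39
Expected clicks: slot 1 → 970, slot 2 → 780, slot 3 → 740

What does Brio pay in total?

Per-click bids in order: $7.39 (Onyx) > $6.53 (Alder) > $5.22 (Apex) > $4.39 (Pike) > …
Brio ranks below slot 3 → no slot, pays nothing.

Brio pays $0.00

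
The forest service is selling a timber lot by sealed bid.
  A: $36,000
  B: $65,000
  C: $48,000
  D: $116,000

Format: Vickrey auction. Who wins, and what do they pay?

Bids ranked: 116,000 (D) > 65,000 (B) > 48,000 (C) > 36,000 (A)
D wins with the highest bid; price is set by the runner-up at $65,000.

D pays $65,000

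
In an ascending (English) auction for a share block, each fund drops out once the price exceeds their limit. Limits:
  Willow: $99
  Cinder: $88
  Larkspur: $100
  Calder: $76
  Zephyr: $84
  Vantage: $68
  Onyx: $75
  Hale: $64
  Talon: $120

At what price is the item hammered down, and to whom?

Ascending (English) auction: the price rises until one bidder remains; the winner pays the price at which the last rival dropped out.
Sorting limits: 120 (Talon) > 100 (Larkspur) > 99 (Willow) > 88 (Cinder) > 84 (Zephyr) > 76 (Calder) > …
Once the price passes $100, only Talon is left; the hammer falls at Larkspur's limit of $100.

Talon wins at $100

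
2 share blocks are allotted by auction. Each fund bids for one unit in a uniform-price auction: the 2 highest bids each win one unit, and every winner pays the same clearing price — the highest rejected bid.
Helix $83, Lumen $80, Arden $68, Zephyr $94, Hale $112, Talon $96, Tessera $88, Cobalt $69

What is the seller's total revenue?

Total revenue: $188

Sorting: 112 (Hale), 96 (Talon), 94 (Zephyr), 88 (Tessera), …
The 2 highest are Hale, Talon.
Highest unsuccessful bid: $94 → clearing price.
Total revenue = 2 × $94 = $188.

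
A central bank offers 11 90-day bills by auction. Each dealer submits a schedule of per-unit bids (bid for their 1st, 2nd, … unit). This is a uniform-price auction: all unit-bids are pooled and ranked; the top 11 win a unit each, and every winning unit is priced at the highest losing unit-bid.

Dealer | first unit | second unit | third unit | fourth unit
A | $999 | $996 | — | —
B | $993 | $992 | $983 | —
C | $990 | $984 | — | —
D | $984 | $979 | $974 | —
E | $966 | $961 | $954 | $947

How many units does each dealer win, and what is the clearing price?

Merging the schedules and taking the best 11: 999 (A-1), 996 (A-2), 993 (B-1), 992 (B-2), 990 (C-1), 984 (C-2), 984 (D-1), 983 (B-3), 979 (D-2), 974 (D-3), 966 (E-1)
Highest rejected unit-bid = $961.
Allocation: A 2, B 3, C 2, D 3, E 1.

A 2, B 3, C 2, D 3, E 1; clearing price $961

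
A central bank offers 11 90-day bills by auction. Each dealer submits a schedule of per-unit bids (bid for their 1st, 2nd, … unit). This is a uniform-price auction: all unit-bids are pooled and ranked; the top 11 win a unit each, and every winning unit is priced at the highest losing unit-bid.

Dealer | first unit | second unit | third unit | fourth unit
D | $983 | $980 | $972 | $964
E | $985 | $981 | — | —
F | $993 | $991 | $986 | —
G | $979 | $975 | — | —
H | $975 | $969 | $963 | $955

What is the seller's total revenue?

Pooled unit-bids ranked (top 11): 993 (F-1), 991 (F-2), 986 (F-3), 985 (E-1), 983 (D-1), 981 (E-2), 980 (D-2), 979 (G-1), 975 (G-2), 975 (H-1), 972 (D-3)
First bid not allocated: $969.
Allocation: D 3, E 2, F 3, G 2, H 1. Every unit priced at $969.
Revenue = 11 × 969 = $10,659.

Total revenue: $10,659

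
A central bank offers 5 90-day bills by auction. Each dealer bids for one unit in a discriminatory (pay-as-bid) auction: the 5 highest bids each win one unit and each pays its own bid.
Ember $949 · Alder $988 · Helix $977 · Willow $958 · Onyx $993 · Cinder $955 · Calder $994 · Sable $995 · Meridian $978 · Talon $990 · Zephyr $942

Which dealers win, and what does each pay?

Sable $995, Calder $994, Onyx $993, Talon $990, Alder $988

Sorting: 995 (Sable), 994 (Calder), 993 (Onyx), 990 (Talon), 988 (Alder), 978 (Meridian), 977 (Helix), …
Winners (5 units): Sable, Calder, Onyx, Talon, Alder.
Each winner pays its own bid: Sable $995, Calder $994, Onyx $993, Talon $990, Alder $988.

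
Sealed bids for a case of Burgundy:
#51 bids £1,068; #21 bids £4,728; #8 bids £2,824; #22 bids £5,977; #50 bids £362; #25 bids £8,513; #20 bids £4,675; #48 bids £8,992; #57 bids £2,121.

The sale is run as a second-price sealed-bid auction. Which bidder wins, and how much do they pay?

Sorting bids: 8,992 (#48) > 8,513 (#25) > 5,977 (#22) > 4,728 (#21) > 4,675 (#20) > 2,824 (#8) > …
#48 wins with the highest bid; price is set by the runner-up at £8,513.

#48 pays £8,513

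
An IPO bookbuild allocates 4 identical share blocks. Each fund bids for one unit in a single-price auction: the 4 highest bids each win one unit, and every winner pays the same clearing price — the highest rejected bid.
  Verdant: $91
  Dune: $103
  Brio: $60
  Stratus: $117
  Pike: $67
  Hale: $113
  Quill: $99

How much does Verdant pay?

Verdant pays $0

Sorting: 117 (Stratus), 113 (Hale), 103 (Dune), 99 (Quill), 91 (Verdant), 67 (Pike), …
Top 4: Stratus, Hale, Dune, Quill.
Highest unsuccessful bid: $91 → clearing price.
Verdant does not win → pays $0.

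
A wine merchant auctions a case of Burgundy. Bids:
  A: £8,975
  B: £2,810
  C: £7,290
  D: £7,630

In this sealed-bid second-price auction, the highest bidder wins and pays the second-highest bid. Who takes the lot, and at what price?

Sorting bids: 8,975 (A) > 7,630 (D) > 7,290 (C) > 2,810 (B)
Second-price: A pays D's bid of £7,630.

A pays £7,630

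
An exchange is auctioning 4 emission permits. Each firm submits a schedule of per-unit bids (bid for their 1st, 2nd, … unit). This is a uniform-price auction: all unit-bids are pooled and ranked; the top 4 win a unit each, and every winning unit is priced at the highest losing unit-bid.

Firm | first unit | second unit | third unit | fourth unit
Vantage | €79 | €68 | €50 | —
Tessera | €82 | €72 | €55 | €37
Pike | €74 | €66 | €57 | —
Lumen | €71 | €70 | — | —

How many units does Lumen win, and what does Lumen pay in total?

Merging the schedules and taking the best 4: 82 (Tessera-1), 79 (Vantage-1), 74 (Pike-1), 72 (Tessera-2)
Highest rejected unit-bid = €71.
Lumen wins 0 unit(s) at €71 each.

Lumen: 0 units, pays €0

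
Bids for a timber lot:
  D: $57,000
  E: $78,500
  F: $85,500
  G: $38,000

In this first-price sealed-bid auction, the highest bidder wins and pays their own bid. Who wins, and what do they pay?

Sorting bids: 85,500 (F) > 78,500 (E) > 57,000 (D) > 38,000 (G)
First-price: F pays what they bid, $85,500.

F pays $85,500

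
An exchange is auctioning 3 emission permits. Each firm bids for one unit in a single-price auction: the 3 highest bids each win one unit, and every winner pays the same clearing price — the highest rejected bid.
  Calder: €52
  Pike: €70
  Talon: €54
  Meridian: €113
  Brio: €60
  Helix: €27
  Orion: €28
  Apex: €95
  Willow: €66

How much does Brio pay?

Brio pays €0

Sorting: 113 (Meridian), 95 (Apex), 70 (Pike), 66 (Willow), 60 (Brio), …
Winners (3 units): Meridian, Apex, Pike.
Highest unsuccessful bid: €66 → clearing price.
Brio does not win → pays €0.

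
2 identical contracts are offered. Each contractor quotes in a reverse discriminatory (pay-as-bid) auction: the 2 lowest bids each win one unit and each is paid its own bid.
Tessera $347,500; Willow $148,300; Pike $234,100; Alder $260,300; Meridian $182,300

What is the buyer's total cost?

Total cost: $330,600

Bids ranked low→high: 148,300 (Willow), 182,300 (Meridian), 234,100 (Pike), 260,300 (Alder), …
Lowest 2: Willow, Meridian.
Total cost = 148,300 + 182,300 = $330,600.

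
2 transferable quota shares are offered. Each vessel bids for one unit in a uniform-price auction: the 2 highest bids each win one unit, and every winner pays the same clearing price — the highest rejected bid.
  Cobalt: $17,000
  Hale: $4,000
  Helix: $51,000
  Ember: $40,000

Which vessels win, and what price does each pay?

Helix, Ember; each pays $17,000

Bids ranked high→low: 51,000 (Helix), 40,000 (Ember), 17,000 (Cobalt), 4,000 (Hale)
The 2 highest are Helix, Ember.
First losing bid is Cobalt's $17,000, which sets the uniform price.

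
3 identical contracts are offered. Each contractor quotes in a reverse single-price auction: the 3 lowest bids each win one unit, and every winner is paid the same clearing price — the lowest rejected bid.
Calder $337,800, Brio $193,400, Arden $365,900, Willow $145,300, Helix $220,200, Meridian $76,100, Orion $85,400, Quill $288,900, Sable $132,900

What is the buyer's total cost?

Total cost: $435,900

Ordering the bids: 76,100 (Meridian), 85,400 (Orion), 132,900 (Sable), 145,300 (Willow), 193,400 (Brio), …
Winners (3 units): Meridian, Orion, Sable.
Clearing price = lowest rejected bid = $145,300.
Total cost = 3 × $145,300 = $435,900.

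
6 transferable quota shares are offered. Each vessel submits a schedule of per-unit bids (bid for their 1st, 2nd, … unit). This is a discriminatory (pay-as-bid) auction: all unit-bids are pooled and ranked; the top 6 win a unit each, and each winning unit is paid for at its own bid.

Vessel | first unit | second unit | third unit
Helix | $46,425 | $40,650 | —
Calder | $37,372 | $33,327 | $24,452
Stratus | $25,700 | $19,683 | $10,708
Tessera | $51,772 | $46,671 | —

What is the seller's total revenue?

Pooled unit-bids ranked (top 6): 51,772 (Tessera-1), 46,671 (Tessera-2), 46,425 (Helix-1), 40,650 (Helix-2), 37,372 (Calder-1), 33,327 (Calder-2)
Next rejected bid: $25,700 (not a price — pay-as-bid).
Each winning unit pays its own bid.
Revenue = 51,772 + 46,671 + 46,425 + 40,650 + 37,372 + 33,327 = $256,217.

Total revenue: $256,217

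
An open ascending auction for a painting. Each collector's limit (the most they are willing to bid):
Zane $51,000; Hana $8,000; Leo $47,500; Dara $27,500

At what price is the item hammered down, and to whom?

Rule: the price rises until one bidder remains; the winner pays the price at which the last rival dropped out.
Limits in order: 51,000 (Zane) > 47,500 (Leo) > 27,500 (Dara) > 8,000 (Hana)
Once the price passes $47,500, only Zane is left; the hammer falls at Leo's limit of $47,500.

Zane wins at $47,500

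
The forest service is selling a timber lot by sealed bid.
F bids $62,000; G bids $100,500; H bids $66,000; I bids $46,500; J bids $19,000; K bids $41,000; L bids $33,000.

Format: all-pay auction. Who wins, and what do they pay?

Bids in order: 100,500 (G) > 66,000 (H) > 62,000 (F) > 46,500 (I) > 41,000 (K) > 33,000 (L) > …
G is highest and takes the item; every bidder forfeits their bid.

G pays $100,500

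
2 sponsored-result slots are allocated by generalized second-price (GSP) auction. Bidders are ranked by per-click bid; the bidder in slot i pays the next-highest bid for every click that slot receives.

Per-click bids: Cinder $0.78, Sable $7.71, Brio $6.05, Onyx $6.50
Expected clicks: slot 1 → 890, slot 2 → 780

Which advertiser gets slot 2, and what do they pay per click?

Onyx; $6.05 per click

Sorting advertisers: $7.71 (Sable) > $6.50 (Onyx) > $6.05 (Brio) > …
Slot 2 goes to the second-ranked bidder, Onyx, who pays the next bid down: $6.05/click.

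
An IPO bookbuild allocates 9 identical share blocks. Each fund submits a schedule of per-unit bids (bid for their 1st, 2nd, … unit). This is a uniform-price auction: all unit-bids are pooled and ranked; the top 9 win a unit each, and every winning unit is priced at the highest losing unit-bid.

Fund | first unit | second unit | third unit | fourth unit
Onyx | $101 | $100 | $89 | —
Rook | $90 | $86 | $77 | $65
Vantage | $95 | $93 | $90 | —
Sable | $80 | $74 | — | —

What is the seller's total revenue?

Total revenue: $693

All unit-bids, highest first — top 9: 101 (Onyx-1), 100 (Onyx-2), 95 (Vantage-1), 93 (Vantage-2), 90 (Rook-1), 90 (Vantage-3), 89 (Onyx-3), 86 (Rook-2), 80 (Sable-1)
The (k+1)-th unit-bid is $77.
Allocation: Onyx 3, Rook 2, Sable 1, Vantage 3. Every unit priced at $77.
Revenue = 9 × 77 = $693.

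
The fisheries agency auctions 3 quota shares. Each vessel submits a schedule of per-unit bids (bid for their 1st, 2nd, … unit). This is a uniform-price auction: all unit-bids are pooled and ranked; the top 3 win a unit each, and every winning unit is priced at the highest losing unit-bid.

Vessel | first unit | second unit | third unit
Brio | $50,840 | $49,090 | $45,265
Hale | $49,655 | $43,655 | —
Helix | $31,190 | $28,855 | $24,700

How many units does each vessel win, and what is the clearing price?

Merging the schedules and taking the best 3: 50,840 (Brio-1), 49,655 (Hale-1), 49,090 (Brio-2)
The (k+1)-th unit-bid is $45,265.
Allocation: Brio 2, Hale 1.

Brio 2, Hale 1; clearing price $45,265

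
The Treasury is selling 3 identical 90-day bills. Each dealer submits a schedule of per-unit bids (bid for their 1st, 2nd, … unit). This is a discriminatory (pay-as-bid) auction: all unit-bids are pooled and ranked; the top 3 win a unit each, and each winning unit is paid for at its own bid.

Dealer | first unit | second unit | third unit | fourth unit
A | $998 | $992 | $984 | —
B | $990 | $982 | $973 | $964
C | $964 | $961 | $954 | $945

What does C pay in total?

C pays $0

Merging the schedules and taking the best 3: 998 (A-1), 992 (A-2), 990 (B-1)
Next rejected bid: $984 (not a price — pay-as-bid).
C wins no units.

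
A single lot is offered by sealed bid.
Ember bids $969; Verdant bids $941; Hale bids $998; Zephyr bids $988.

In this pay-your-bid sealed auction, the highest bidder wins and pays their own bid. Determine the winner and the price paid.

Hale pays $998

Pay-your-bid sealed auction: the highest bidder wins and pays their own bid.
Bids ranked: 998 (Hale) > 988 (Zephyr) > 969 (Ember) > 941 (Verdant)
Hale has the highest bid and pays exactly that: $998.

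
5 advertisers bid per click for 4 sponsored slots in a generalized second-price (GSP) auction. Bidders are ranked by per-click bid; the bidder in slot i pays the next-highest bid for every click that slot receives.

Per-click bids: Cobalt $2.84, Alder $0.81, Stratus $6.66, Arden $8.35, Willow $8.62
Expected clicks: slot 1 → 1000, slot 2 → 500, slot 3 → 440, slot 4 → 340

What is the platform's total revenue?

Ranked by bid: $8.62 (Willow) > $8.35 (Arden) > $6.66 (Stratus) > $2.84 (Cobalt) > $0.81 (Alder)
Slot 1: Willow pays $8.35 × 1000 = $8350.00
Slot 2: Arden pays $6.66 × 500 = $3330.00
Slot 3: Stratus pays $2.84 × 440 = $1249.60
Slot 4: Cobalt pays $0.81 × 340 = $275.40
Total = $13205.00

Total revenue: $13205.00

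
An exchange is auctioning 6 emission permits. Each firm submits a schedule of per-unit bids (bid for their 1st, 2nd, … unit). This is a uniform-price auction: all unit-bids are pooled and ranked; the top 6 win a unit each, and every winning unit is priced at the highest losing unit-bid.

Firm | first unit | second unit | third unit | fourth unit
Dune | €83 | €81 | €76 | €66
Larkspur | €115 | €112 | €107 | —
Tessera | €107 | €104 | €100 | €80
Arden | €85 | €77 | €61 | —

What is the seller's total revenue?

Total revenue: €510

Merging the schedules and taking the best 6: 115 (Larkspur-1), 112 (Larkspur-2), 107 (Larkspur-3), 107 (Tessera-1), 104 (Tessera-2), 100 (Tessera-3)
First bid not allocated: €85.
Allocation: Larkspur 3, Tessera 3. Every unit priced at €85.
Revenue = 6 × 85 = €510.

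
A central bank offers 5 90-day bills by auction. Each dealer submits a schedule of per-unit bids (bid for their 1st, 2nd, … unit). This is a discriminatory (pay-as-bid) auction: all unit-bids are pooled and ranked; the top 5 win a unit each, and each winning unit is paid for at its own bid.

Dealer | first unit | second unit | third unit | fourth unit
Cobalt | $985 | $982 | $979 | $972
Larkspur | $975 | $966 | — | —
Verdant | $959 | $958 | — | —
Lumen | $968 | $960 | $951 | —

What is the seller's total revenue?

Total revenue: $4,893

Merging the schedules and taking the best 5: 985 (Cobalt-1), 982 (Cobalt-2), 979 (Cobalt-3), 975 (Larkspur-1), 972 (Cobalt-4)
Next rejected bid: $968 (not a price — pay-as-bid).
Each winning unit pays its own bid.
Revenue = 985 + 982 + 979 + 975 + 972 = $4,893.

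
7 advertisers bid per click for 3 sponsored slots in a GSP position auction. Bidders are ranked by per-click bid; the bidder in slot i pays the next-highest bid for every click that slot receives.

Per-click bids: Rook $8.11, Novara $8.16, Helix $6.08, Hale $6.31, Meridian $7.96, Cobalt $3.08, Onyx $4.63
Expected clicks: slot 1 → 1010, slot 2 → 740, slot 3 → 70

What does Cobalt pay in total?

Sorting advertisers: $8.16 (Novara) > $8.11 (Rook) > $7.96 (Meridian) > $6.31 (Hale) > …
Cobalt ranks below slot 3 → no slot, pays nothing.

Cobalt pays $0.00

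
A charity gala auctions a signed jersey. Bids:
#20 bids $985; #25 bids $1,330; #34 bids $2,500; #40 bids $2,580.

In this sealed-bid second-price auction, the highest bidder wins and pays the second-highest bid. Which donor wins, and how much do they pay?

Sealed-bid second-price auction: the highest bidder wins and pays the second-highest bid.
Bids ranked: 2,580 (#40) > 2,500 (#34) > 1,330 (#25) > 985 (#20)
#40 wins with the highest bid; price is set by the runner-up at $2,500.

#40 pays $2,500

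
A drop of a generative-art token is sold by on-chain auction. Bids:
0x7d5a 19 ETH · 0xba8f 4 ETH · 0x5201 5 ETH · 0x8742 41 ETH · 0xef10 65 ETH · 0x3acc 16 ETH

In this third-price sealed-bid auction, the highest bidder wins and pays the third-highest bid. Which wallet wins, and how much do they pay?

Bids in order: 65 (0xef10) > 41 (0x8742) > 19 (0x7d5a) > 16 (0x3acc) > 5 (0x5201) > 4 (0xba8f)
0xef10 is highest; pays the third-highest bid, 19 ETH.

0xef10 pays 19 ETH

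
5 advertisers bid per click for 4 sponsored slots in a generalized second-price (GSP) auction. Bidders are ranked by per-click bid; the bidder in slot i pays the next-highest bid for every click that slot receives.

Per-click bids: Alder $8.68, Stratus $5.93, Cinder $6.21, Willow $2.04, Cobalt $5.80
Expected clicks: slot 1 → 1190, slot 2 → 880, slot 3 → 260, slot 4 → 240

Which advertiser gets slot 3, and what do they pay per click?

Stratus; $5.80 per click

Ranked by bid: $8.68 (Alder) > $6.21 (Cinder) > $5.93 (Stratus) > $5.80 (Cobalt) > $2.04 (Willow)
Slot 3 goes to the third-ranked bidder, Stratus, who pays the next bid down: $5.80/click.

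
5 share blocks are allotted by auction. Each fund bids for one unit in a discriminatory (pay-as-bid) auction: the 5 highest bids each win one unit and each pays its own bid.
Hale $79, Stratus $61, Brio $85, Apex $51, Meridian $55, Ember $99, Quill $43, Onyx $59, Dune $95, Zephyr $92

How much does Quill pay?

Sorting: 99 (Ember), 95 (Dune), 92 (Zephyr), 85 (Brio), 79 (Hale), 61 (Stratus), 59 (Onyx), …
Top 5: Ember, Dune, Zephyr, Brio, Hale.
Quill does not win → $0.

Quill pays $0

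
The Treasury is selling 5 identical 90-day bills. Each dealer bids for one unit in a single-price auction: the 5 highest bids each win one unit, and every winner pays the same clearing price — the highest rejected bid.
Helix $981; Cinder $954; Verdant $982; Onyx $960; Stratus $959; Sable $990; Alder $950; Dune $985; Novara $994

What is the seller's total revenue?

Total revenue: $4,800

Ordering the bids: 994 (Novara), 990 (Sable), 985 (Dune), 982 (Verdant), 981 (Helix), 960 (Onyx), 959 (Stratus), …
Winners (5 units): Novara, Sable, Dune, Verdant, Helix.
First losing bid is Onyx's $960, which sets the uniform price.
Total revenue = 5 × $960 = $4,800.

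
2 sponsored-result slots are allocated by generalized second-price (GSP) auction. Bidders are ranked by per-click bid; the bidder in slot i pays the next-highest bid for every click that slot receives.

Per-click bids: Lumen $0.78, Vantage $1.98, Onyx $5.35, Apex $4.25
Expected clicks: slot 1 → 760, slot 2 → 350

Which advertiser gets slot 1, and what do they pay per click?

Onyx; $4.25 per click

Ranked by bid: $5.35 (Onyx) > $4.25 (Apex) > $1.98 (Vantage) > …
Slot 1 goes to the first-ranked bidder, Onyx, who pays the next bid down: $4.25/click.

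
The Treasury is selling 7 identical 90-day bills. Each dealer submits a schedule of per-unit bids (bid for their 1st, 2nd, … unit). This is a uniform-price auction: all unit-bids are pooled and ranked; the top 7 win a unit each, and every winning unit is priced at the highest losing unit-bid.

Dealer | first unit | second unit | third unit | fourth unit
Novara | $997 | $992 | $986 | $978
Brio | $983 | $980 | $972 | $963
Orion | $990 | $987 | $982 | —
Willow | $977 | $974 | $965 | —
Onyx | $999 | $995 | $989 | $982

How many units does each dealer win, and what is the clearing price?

Merging the schedules and taking the best 7: 999 (Onyx-1), 997 (Novara-1), 995 (Onyx-2), 992 (Novara-2), 990 (Orion-1), 989 (Onyx-3), 987 (Orion-2)
First bid not allocated: $986.
Allocation: Novara 2, Onyx 3, Orion 2.

Novara 2, Onyx 3, Orion 2; clearing price $986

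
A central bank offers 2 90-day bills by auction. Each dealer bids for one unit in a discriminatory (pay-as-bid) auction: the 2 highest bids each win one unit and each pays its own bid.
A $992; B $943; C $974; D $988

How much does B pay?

Bids ranked high→low: 992 (A), 988 (D), 974 (C), 943 (B)
The 2 highest are A, D.
B does not win → $0.

B pays $0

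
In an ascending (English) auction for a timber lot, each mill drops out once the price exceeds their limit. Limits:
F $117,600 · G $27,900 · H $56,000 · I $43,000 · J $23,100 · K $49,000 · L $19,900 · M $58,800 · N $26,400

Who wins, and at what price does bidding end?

Limits in order: 117,600 (F) > 58,800 (M) > 56,000 (H) > 49,000 (K) > 43,000 (I) > 27,900 (G) > …
M is the last rival to drop out, at $58,800; F remains and wins at that price.

F wins at $58,800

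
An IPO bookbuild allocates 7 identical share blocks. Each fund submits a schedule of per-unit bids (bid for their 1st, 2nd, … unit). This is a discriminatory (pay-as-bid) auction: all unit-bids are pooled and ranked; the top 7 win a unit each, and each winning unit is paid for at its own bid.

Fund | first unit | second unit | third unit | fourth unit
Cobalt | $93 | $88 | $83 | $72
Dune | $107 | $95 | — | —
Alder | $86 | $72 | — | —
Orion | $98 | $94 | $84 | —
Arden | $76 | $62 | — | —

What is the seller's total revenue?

Merging the schedules and taking the best 7: 107 (Dune-1), 98 (Orion-1), 95 (Dune-2), 94 (Orion-2), 93 (Cobalt-1), 88 (Cobalt-2), 86 (Alder-1)
Next rejected bid: $84 (not a price — pay-as-bid).
Each winning unit pays its own bid.
Revenue = 107 + 98 + 95 + 94 + 93 + 88 + 86 = $661.

Total revenue: $661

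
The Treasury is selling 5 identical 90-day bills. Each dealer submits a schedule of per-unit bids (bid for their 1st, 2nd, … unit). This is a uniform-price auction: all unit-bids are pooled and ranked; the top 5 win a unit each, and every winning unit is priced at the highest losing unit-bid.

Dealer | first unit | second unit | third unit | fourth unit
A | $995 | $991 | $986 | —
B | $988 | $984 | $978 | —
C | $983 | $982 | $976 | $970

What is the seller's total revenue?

Pooled unit-bids ranked (top 5): 995 (A-1), 991 (A-2), 988 (B-1), 986 (A-3), 984 (B-2)
Highest rejected unit-bid = $983.
Allocation: A 3, B 2. Every unit priced at $983.
Revenue = 5 × 983 = $4,915.

Total revenue: $4,915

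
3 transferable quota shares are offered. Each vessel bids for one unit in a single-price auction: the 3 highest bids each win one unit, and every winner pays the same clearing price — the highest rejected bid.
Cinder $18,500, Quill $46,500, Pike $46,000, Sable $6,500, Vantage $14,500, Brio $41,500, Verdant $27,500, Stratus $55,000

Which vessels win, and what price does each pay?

Stratus, Quill, Pike; each pays $41,500

Sorting: 55,000 (Stratus), 46,500 (Quill), 46,000 (Pike), 41,500 (Brio), 27,500 (Verdant), …
Winners (3 units): Stratus, Quill, Pike.
Highest unsuccessful bid: $41,500 → clearing price.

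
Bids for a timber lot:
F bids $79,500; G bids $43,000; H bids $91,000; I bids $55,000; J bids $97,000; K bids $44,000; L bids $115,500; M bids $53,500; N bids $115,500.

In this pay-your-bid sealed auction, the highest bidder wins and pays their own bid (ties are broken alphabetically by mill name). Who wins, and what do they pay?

L pays $115,500

Bids ranked: 115,500 (L) > 115,500 (N) > 97,000 (J) > 91,000 (H) > 79,500 (F) > 55,000 (I) > …
L and N tie at $115,500; tie-break gives it to L.
L has the highest bid and pays exactly that: $115,500.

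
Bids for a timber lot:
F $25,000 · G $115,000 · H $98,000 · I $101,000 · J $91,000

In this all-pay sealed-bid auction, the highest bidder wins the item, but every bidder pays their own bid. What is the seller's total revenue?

Total revenue: $430,000

Rule: the highest bidder wins the item, but every bidder pays their own bid.
Bids in order: 115,000 (G) > 101,000 (I) > 98,000 (H) > 91,000 (J) > 25,000 (F)
G wins with the top bid; all bids are sunk regardless.
Every bidder forfeits their bid regardless of winning.
Revenue = 25,000 + 115,000 + 98,000 + 101,000 + 91,000 = $430,000.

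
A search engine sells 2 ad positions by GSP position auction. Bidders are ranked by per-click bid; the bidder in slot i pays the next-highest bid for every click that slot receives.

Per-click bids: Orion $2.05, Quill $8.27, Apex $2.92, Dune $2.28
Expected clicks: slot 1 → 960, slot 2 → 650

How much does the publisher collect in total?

Total revenue: $4285.20

Sorting advertisers: $8.27 (Quill) > $2.92 (Apex) > $2.28 (Dune) > …
Slot 1: Quill pays $2.92 × 960 = $2803.20
Slot 2: Apex pays $2.28 × 650 = $1482.00
Total = $4285.20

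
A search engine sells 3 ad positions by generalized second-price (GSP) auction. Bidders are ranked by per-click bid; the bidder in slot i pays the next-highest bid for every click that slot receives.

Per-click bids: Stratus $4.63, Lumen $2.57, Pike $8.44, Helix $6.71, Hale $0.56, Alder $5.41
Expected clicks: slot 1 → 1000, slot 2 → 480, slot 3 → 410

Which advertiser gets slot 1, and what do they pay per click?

Pike; $6.71 per click

Ranked by bid: $8.44 (Pike) > $6.71 (Helix) > $5.41 (Alder) > $4.63 (Stratus) > …
Slot 1 goes to the first-ranked bidder, Pike, who pays the next bid down: $6.71/click.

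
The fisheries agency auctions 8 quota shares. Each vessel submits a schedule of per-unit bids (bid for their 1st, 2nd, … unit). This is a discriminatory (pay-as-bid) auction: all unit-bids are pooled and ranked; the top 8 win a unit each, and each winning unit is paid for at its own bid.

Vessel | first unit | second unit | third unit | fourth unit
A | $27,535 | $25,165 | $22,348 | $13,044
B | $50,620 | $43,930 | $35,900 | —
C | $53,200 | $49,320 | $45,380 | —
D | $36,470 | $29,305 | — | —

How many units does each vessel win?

All unit-bids, highest first — top 8: 53,200 (C-1), 50,620 (B-1), 49,320 (C-2), 45,380 (C-3), 43,930 (B-2), 36,470 (D-1), 35,900 (B-3), 29,305 (D-2)
Next rejected bid: $27,535 (not a price — pay-as-bid).
Allocation: B 3, C 3, D 2.

B 3, C 3, D 2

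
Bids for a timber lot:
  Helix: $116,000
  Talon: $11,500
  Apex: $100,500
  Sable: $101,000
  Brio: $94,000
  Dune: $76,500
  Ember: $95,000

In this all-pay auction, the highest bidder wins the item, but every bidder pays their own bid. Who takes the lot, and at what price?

Helix pays $116,000

Bids ranked: 116,000 (Helix) > 101,000 (Sable) > 100,500 (Apex) > 95,000 (Ember) > 94,000 (Brio) > 76,500 (Dune) > …
Helix is highest and takes the item; every bidder forfeits their bid.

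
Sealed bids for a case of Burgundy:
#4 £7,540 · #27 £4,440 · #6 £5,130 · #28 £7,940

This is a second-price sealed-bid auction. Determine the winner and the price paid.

#28 pays £7,540

Bids ranked: 7,940 (#28) > 7,540 (#4) > 5,130 (#6) > 4,440 (#27)
Second-price: #28 pays #4's bid of £7,540.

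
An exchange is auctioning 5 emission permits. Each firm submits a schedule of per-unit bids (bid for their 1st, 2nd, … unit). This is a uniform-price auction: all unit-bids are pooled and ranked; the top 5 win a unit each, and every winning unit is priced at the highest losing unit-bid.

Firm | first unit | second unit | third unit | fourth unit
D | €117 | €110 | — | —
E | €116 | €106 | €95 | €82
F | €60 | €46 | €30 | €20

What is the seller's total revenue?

Total revenue: €410

All unit-bids, highest first — top 5: 117 (D-1), 116 (E-1), 110 (D-2), 106 (E-2), 95 (E-3)
First bid not allocated: €82.
Allocation: D 2, E 3. Every unit priced at €82.
Revenue = 5 × 82 = €410.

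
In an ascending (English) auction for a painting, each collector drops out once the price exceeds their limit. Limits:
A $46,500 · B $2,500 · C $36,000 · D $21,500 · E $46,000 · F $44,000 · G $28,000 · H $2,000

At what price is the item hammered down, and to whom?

Limits in order: 46,500 (A) > 46,000 (E) > 44,000 (F) > 36,000 (C) > 28,000 (G) > 21,500 (D) > …
E is the last rival to drop out, at $46,000; A remains and wins at that price.

A wins at $46,000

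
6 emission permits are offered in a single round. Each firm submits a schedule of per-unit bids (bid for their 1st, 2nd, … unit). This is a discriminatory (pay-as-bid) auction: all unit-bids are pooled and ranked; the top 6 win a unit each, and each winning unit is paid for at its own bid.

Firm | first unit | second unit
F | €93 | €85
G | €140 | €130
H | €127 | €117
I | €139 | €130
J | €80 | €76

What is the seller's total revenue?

Total revenue: €783

All unit-bids, highest first — top 6: 140 (G-1), 139 (I-1), 130 (G-2), 130 (I-2), 127 (H-1), 117 (H-2)
Next rejected bid: €93 (not a price — pay-as-bid).
Each winning unit pays its own bid.
Revenue = 140 + 139 + 130 + 130 + 127 + 117 = €783.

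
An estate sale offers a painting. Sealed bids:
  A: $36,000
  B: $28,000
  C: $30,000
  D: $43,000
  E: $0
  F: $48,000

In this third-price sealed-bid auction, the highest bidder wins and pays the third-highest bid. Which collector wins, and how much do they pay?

F pays $36,000

Bids in order: 48,000 (F) > 43,000 (D) > 36,000 (A) > 30,000 (C) > 28,000 (B) > 0 (E)
F is highest; pays the third-highest bid, $36,000.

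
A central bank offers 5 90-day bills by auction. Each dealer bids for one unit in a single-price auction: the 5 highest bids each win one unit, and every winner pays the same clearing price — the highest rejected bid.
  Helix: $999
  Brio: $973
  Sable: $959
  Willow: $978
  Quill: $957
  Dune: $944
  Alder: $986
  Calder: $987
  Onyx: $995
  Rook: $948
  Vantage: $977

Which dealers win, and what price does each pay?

Ordering the bids: 999 (Helix), 995 (Onyx), 987 (Calder), 986 (Alder), 978 (Willow), 977 (Vantage), 973 (Brio), …
Winners (5 units): Helix, Onyx, Calder, Alder, Willow.
Highest unsuccessful bid: $977 → clearing price.

Helix, Onyx, Calder, Alder, Willow; each pays $977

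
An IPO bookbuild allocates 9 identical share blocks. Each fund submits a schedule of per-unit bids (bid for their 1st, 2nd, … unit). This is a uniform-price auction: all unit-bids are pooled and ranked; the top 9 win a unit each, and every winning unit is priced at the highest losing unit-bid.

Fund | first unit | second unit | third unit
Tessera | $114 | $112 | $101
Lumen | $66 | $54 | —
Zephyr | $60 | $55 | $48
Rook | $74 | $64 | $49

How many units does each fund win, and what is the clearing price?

All unit-bids, highest first — top 9: 114 (Tessera-1), 112 (Tessera-2), 101 (Tessera-3), 74 (Rook-1), 66 (Lumen-1), 64 (Rook-2), 60 (Zephyr-1), 55 (Zephyr-2), 54 (Lumen-2)
First bid not allocated: $49.
Allocation: Lumen 2, Rook 2, Tessera 3, Zephyr 2.

Lumen 2, Rook 2, Tessera 3, Zephyr 2; clearing price $49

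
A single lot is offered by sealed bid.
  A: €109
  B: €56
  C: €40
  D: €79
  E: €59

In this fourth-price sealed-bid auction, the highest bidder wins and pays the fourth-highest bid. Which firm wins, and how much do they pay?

A pays €56

Bids ranked: 109 (A) > 79 (D) > 59 (E) > 56 (B) > 40 (C)
A wins; payment is bid #4 in the ranking = €56.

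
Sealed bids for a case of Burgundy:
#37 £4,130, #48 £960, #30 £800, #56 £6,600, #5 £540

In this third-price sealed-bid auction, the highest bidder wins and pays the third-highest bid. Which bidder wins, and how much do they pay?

#56 pays £960

Bids ranked: 6,600 (#56) > 4,130 (#37) > 960 (#48) > 800 (#30) > 540 (#5)
#56 wins; payment is bid #3 in the ranking = £960.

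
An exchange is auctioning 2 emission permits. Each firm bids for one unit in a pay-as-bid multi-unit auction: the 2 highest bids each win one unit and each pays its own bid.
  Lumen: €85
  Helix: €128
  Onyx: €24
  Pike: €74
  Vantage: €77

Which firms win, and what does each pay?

Helix €128, Lumen €85

Sorting: 128 (Helix), 85 (Lumen), 77 (Vantage), 74 (Pike), …
The 2 highest are Helix, Lumen.
Each winner pays its own bid: Helix €128, Lumen €85.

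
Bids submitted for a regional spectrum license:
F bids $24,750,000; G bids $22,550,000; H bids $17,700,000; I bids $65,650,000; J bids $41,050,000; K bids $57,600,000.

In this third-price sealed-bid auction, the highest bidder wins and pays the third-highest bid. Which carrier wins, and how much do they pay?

I pays $41,050,000

Sorting bids: 65,650,000 (I) > 57,600,000 (K) > 41,050,000 (J) > 24,750,000 (F) > 22,550,000 (G) > 17,700,000 (H)
I wins; payment is bid #3 in the ranking = $41,050,000.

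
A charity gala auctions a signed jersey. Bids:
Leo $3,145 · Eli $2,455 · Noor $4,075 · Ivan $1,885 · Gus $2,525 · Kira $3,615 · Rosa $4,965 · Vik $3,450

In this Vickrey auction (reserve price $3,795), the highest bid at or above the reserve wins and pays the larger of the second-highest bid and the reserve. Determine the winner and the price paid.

Rosa pays $4,075

Bids in order: 4,965 (Rosa) > 4,075 (Noor) > 3,615 (Kira) > 3,450 (Vik) > 3,145 (Leo) > 2,525 (Gus) > …
Rosa has the top bid at or above the reserve ($4,965).
max(second-highest $4,075, reserve $3,795) = $4,075; the reserve does not bind.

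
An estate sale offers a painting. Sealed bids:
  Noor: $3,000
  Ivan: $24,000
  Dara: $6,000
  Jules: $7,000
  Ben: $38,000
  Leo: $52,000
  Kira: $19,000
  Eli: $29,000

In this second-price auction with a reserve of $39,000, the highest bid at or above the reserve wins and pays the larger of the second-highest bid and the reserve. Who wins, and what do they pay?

Leo pays $39,000

Sorting bids: 52,000 (Leo) > 38,000 (Ben) > 29,000 (Eli) > 24,000 (Ivan) > 19,000 (Kira) > 7,000 (Jules) > …
Highest eligible bid: Leo at $52,000.
max(second-highest $38,000, reserve $39,000) = $39,000.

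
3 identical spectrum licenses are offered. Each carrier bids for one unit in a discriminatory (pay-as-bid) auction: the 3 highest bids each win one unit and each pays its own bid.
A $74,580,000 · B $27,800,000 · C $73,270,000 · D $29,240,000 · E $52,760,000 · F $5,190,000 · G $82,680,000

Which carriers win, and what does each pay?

G $82,680,000, A $74,580,000, C $73,270,000

Ordering the bids: 82,680,000 (G), 74,580,000 (A), 73,270,000 (C), 52,760,000 (E), 29,240,000 (D), …
Top 3: G, A, C.
Each winner pays its own bid: G $82,680,000, A $74,580,000, C $73,270,000.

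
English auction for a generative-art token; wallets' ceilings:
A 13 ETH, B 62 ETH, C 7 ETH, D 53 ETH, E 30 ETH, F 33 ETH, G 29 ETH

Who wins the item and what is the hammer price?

Open ascending-bid auction: the price rises until one bidder remains; the winner pays the price at which the last rival dropped out.
Sorting limits: 62 (B) > 53 (D) > 33 (F) > 30 (E) > 29 (G) > 13 (A) > …
Bidding ends when D exits at 53 ETH; B takes it.

B wins at 53 ETH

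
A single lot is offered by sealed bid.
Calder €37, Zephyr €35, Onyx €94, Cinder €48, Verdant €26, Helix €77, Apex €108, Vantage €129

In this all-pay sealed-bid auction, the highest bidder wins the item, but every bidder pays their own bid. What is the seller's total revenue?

Total revenue: €554

Bids in order: 129 (Vantage) > 108 (Apex) > 94 (Onyx) > 77 (Helix) > 48 (Cinder) > 37 (Calder) > …
Vantage wins with the top bid; all bids are sunk regardless.
Every bidder forfeits their bid regardless of winning.
Revenue = 37 + 35 + 94 + 48 + 26 + 77 + 108 + 129 = €554.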